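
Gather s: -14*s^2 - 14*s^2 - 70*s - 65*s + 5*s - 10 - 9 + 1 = -28*s^2 - 130*s - 18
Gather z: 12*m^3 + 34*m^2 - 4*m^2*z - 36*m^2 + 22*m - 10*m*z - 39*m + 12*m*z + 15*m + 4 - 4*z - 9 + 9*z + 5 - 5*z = 12*m^3 - 2*m^2 - 2*m + z*(-4*m^2 + 2*m)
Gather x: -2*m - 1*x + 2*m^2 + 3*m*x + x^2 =2*m^2 - 2*m + x^2 + x*(3*m - 1)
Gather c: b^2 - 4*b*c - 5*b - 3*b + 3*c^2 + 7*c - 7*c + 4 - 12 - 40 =b^2 - 4*b*c - 8*b + 3*c^2 - 48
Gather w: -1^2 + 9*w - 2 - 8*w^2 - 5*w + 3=-8*w^2 + 4*w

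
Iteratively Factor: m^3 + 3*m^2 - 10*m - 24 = (m + 4)*(m^2 - m - 6) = (m - 3)*(m + 4)*(m + 2)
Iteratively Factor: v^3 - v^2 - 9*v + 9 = (v - 3)*(v^2 + 2*v - 3) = (v - 3)*(v + 3)*(v - 1)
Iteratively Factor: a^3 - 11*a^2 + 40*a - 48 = (a - 4)*(a^2 - 7*a + 12) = (a - 4)*(a - 3)*(a - 4)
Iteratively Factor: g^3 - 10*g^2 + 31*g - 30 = (g - 2)*(g^2 - 8*g + 15) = (g - 3)*(g - 2)*(g - 5)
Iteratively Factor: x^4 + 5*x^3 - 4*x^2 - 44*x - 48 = (x + 2)*(x^3 + 3*x^2 - 10*x - 24) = (x - 3)*(x + 2)*(x^2 + 6*x + 8) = (x - 3)*(x + 2)^2*(x + 4)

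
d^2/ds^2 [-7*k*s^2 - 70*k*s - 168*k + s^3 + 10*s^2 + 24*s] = -14*k + 6*s + 20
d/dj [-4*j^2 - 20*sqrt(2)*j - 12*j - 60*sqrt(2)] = -8*j - 20*sqrt(2) - 12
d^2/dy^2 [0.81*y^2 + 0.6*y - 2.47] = 1.62000000000000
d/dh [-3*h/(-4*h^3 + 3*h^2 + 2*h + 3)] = 3*(-8*h^3 + 3*h^2 - 3)/(16*h^6 - 24*h^5 - 7*h^4 - 12*h^3 + 22*h^2 + 12*h + 9)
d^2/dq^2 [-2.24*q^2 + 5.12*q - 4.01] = -4.48000000000000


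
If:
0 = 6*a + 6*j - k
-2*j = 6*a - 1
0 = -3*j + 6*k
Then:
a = 11/42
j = -2/7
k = -1/7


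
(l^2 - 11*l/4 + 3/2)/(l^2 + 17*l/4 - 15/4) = (l - 2)/(l + 5)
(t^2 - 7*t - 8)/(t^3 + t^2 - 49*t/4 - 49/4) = 4*(t - 8)/(4*t^2 - 49)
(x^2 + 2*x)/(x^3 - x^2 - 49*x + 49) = x*(x + 2)/(x^3 - x^2 - 49*x + 49)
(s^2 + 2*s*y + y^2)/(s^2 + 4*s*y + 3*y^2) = (s + y)/(s + 3*y)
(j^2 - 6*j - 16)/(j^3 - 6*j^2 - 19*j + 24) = (j + 2)/(j^2 + 2*j - 3)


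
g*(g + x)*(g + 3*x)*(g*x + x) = g^4*x + 4*g^3*x^2 + g^3*x + 3*g^2*x^3 + 4*g^2*x^2 + 3*g*x^3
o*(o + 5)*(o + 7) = o^3 + 12*o^2 + 35*o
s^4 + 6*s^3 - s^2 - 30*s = s*(s - 2)*(s + 3)*(s + 5)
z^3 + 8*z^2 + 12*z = z*(z + 2)*(z + 6)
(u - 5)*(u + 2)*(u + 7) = u^3 + 4*u^2 - 31*u - 70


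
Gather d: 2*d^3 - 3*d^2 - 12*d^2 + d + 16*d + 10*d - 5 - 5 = 2*d^3 - 15*d^2 + 27*d - 10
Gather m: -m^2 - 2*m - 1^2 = -m^2 - 2*m - 1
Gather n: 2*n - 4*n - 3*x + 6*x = -2*n + 3*x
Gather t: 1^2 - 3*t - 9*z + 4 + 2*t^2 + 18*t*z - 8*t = 2*t^2 + t*(18*z - 11) - 9*z + 5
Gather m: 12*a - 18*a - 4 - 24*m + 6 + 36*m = -6*a + 12*m + 2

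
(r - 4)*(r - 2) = r^2 - 6*r + 8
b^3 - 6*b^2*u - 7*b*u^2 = b*(b - 7*u)*(b + u)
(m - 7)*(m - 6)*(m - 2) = m^3 - 15*m^2 + 68*m - 84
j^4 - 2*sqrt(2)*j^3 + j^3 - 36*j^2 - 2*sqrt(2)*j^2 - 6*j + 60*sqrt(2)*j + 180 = (j - 5)*(j + 6)*(j - 3*sqrt(2))*(j + sqrt(2))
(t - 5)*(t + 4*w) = t^2 + 4*t*w - 5*t - 20*w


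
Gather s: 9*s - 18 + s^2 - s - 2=s^2 + 8*s - 20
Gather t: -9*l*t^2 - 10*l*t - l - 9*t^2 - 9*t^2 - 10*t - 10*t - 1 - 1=-l + t^2*(-9*l - 18) + t*(-10*l - 20) - 2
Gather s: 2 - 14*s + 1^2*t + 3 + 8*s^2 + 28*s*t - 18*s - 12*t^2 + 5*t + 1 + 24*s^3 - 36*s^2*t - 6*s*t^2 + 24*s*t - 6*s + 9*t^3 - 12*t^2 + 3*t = 24*s^3 + s^2*(8 - 36*t) + s*(-6*t^2 + 52*t - 38) + 9*t^3 - 24*t^2 + 9*t + 6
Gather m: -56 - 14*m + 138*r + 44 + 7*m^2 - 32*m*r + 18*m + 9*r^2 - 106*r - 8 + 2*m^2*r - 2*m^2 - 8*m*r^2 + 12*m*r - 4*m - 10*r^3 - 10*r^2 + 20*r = m^2*(2*r + 5) + m*(-8*r^2 - 20*r) - 10*r^3 - r^2 + 52*r - 20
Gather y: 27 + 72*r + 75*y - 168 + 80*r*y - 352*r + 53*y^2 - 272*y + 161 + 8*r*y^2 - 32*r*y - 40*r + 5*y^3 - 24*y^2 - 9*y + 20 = -320*r + 5*y^3 + y^2*(8*r + 29) + y*(48*r - 206) + 40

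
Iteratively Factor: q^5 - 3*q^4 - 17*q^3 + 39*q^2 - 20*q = (q - 1)*(q^4 - 2*q^3 - 19*q^2 + 20*q) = q*(q - 1)*(q^3 - 2*q^2 - 19*q + 20) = q*(q - 1)^2*(q^2 - q - 20) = q*(q - 1)^2*(q + 4)*(q - 5)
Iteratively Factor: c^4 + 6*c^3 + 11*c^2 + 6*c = (c + 2)*(c^3 + 4*c^2 + 3*c) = (c + 1)*(c + 2)*(c^2 + 3*c) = c*(c + 1)*(c + 2)*(c + 3)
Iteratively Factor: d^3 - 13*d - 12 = (d - 4)*(d^2 + 4*d + 3) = (d - 4)*(d + 1)*(d + 3)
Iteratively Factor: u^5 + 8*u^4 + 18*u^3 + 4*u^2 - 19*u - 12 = (u + 1)*(u^4 + 7*u^3 + 11*u^2 - 7*u - 12) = (u + 1)*(u + 4)*(u^3 + 3*u^2 - u - 3) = (u + 1)*(u + 3)*(u + 4)*(u^2 - 1) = (u + 1)^2*(u + 3)*(u + 4)*(u - 1)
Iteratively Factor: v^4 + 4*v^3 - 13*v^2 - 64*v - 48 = (v + 4)*(v^3 - 13*v - 12) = (v + 3)*(v + 4)*(v^2 - 3*v - 4) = (v + 1)*(v + 3)*(v + 4)*(v - 4)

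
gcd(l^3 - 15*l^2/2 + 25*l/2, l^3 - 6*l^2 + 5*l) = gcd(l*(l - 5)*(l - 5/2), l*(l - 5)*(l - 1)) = l^2 - 5*l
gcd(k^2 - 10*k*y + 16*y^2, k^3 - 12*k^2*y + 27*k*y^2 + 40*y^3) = -k + 8*y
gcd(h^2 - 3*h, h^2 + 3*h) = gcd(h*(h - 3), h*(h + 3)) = h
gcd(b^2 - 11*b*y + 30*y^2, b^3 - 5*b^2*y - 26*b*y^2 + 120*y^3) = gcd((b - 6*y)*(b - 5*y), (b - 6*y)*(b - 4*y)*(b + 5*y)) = -b + 6*y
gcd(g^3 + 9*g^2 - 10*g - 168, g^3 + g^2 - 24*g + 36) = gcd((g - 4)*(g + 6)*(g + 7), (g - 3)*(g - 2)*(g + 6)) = g + 6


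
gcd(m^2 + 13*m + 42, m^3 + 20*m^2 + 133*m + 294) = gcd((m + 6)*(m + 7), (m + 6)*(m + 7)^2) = m^2 + 13*m + 42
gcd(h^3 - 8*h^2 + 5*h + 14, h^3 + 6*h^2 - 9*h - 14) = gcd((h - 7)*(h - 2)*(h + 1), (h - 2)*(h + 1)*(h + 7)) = h^2 - h - 2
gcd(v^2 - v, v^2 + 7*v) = v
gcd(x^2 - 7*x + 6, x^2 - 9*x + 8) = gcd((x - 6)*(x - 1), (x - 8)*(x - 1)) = x - 1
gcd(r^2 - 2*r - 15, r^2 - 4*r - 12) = 1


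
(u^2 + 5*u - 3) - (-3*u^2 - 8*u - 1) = 4*u^2 + 13*u - 2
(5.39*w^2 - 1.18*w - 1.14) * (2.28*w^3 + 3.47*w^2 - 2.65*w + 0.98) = 12.2892*w^5 + 16.0129*w^4 - 20.9773*w^3 + 4.4534*w^2 + 1.8646*w - 1.1172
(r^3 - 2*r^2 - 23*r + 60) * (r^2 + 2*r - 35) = r^5 - 62*r^3 + 84*r^2 + 925*r - 2100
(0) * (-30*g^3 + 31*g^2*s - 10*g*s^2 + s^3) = 0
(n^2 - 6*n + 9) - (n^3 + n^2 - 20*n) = -n^3 + 14*n + 9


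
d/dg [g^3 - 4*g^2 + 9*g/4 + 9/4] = 3*g^2 - 8*g + 9/4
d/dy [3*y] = 3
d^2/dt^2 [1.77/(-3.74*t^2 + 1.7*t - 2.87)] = (49.516104*t^2 - 22.50732*t - 1.77*(7.48*t - 1.7)*(14.96*t - 3.4) + 37.997652)/(3.74*t^2 - 1.7*t + 2.87)^3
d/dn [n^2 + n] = 2*n + 1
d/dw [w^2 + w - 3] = 2*w + 1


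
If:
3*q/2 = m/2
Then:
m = 3*q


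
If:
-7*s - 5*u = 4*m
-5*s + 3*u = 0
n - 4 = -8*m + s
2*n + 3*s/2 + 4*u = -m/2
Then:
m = 368/835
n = 60/167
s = -96/835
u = -32/167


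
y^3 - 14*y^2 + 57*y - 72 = (y - 8)*(y - 3)^2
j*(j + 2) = j^2 + 2*j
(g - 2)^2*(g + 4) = g^3 - 12*g + 16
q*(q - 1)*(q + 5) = q^3 + 4*q^2 - 5*q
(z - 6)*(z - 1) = z^2 - 7*z + 6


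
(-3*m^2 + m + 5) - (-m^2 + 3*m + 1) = -2*m^2 - 2*m + 4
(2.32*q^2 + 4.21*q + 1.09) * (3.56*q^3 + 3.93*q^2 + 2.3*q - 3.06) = 8.2592*q^5 + 24.1052*q^4 + 25.7617*q^3 + 6.8675*q^2 - 10.3756*q - 3.3354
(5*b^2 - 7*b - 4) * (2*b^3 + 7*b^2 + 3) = 10*b^5 + 21*b^4 - 57*b^3 - 13*b^2 - 21*b - 12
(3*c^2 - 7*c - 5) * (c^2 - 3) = 3*c^4 - 7*c^3 - 14*c^2 + 21*c + 15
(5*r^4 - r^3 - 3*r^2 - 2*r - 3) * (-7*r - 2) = -35*r^5 - 3*r^4 + 23*r^3 + 20*r^2 + 25*r + 6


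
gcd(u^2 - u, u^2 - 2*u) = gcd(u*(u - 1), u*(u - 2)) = u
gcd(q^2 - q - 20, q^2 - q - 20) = q^2 - q - 20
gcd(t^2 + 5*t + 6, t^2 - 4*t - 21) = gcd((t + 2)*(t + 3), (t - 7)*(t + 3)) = t + 3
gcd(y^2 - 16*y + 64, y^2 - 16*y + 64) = y^2 - 16*y + 64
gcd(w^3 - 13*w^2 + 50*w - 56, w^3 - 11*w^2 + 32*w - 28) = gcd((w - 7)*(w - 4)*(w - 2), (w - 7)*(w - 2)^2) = w^2 - 9*w + 14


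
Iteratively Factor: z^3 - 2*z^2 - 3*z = (z - 3)*(z^2 + z) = (z - 3)*(z + 1)*(z)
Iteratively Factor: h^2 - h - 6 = (h + 2)*(h - 3)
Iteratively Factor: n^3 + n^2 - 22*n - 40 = (n + 2)*(n^2 - n - 20) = (n - 5)*(n + 2)*(n + 4)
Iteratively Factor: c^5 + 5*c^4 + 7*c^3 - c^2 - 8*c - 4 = (c + 2)*(c^4 + 3*c^3 + c^2 - 3*c - 2) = (c - 1)*(c + 2)*(c^3 + 4*c^2 + 5*c + 2) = (c - 1)*(c + 1)*(c + 2)*(c^2 + 3*c + 2) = (c - 1)*(c + 1)*(c + 2)^2*(c + 1)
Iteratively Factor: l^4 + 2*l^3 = (l + 2)*(l^3) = l*(l + 2)*(l^2) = l^2*(l + 2)*(l)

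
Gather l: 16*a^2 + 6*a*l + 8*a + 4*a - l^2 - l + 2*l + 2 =16*a^2 + 12*a - l^2 + l*(6*a + 1) + 2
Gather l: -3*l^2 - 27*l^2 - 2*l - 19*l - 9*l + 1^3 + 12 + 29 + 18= -30*l^2 - 30*l + 60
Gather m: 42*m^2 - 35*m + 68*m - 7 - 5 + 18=42*m^2 + 33*m + 6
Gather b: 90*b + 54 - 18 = 90*b + 36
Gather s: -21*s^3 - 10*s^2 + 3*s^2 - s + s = -21*s^3 - 7*s^2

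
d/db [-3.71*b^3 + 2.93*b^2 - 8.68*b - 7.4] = -11.13*b^2 + 5.86*b - 8.68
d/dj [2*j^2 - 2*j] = 4*j - 2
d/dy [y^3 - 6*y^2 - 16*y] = 3*y^2 - 12*y - 16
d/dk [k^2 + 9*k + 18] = 2*k + 9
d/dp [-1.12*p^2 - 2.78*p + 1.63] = -2.24*p - 2.78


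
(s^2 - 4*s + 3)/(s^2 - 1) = (s - 3)/(s + 1)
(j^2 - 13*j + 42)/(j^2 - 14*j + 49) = (j - 6)/(j - 7)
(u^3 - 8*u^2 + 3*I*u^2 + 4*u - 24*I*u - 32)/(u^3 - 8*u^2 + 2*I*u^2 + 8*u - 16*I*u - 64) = (u - I)/(u - 2*I)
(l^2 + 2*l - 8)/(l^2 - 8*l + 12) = (l + 4)/(l - 6)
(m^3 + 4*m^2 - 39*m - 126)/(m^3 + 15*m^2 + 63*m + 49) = (m^2 - 3*m - 18)/(m^2 + 8*m + 7)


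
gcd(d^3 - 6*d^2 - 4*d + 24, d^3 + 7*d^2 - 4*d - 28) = d^2 - 4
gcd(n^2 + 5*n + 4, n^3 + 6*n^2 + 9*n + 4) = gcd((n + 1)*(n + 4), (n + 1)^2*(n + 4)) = n^2 + 5*n + 4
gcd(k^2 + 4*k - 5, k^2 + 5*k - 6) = k - 1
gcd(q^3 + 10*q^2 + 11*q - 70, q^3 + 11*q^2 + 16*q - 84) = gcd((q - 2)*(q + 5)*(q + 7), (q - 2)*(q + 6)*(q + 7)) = q^2 + 5*q - 14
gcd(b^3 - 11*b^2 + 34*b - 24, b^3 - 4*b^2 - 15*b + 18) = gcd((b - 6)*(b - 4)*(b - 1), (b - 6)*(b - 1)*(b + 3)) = b^2 - 7*b + 6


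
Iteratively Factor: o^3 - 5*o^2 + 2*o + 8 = (o - 4)*(o^2 - o - 2) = (o - 4)*(o - 2)*(o + 1)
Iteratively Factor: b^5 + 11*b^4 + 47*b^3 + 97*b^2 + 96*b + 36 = (b + 1)*(b^4 + 10*b^3 + 37*b^2 + 60*b + 36) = (b + 1)*(b + 2)*(b^3 + 8*b^2 + 21*b + 18) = (b + 1)*(b + 2)^2*(b^2 + 6*b + 9) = (b + 1)*(b + 2)^2*(b + 3)*(b + 3)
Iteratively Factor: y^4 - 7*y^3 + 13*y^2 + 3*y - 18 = (y - 3)*(y^3 - 4*y^2 + y + 6) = (y - 3)^2*(y^2 - y - 2) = (y - 3)^2*(y - 2)*(y + 1)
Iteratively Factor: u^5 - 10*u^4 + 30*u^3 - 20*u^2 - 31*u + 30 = (u - 1)*(u^4 - 9*u^3 + 21*u^2 + u - 30) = (u - 2)*(u - 1)*(u^3 - 7*u^2 + 7*u + 15) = (u - 2)*(u - 1)*(u + 1)*(u^2 - 8*u + 15) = (u - 5)*(u - 2)*(u - 1)*(u + 1)*(u - 3)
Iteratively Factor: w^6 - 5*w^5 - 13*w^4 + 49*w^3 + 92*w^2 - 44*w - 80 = (w + 2)*(w^5 - 7*w^4 + w^3 + 47*w^2 - 2*w - 40) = (w - 5)*(w + 2)*(w^4 - 2*w^3 - 9*w^2 + 2*w + 8) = (w - 5)*(w + 2)^2*(w^3 - 4*w^2 - w + 4) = (w - 5)*(w + 1)*(w + 2)^2*(w^2 - 5*w + 4) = (w - 5)*(w - 4)*(w + 1)*(w + 2)^2*(w - 1)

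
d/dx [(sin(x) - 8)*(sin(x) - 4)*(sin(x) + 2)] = (3*sin(x)^2 - 20*sin(x) + 8)*cos(x)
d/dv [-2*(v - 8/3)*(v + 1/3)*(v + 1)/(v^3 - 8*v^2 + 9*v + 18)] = 20*(6*v^2 - 34*v + 45)/(9*(v^4 - 18*v^3 + 117*v^2 - 324*v + 324))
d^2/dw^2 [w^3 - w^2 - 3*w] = 6*w - 2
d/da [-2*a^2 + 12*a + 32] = 12 - 4*a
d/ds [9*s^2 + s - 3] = 18*s + 1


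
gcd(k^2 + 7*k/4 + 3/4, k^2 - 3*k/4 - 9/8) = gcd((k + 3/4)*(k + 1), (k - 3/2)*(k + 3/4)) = k + 3/4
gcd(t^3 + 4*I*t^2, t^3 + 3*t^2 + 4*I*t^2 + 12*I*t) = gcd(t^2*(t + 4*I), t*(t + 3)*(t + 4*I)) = t^2 + 4*I*t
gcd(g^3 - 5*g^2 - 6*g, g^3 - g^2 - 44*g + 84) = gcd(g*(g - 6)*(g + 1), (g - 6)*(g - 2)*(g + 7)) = g - 6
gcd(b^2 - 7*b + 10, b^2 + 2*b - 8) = b - 2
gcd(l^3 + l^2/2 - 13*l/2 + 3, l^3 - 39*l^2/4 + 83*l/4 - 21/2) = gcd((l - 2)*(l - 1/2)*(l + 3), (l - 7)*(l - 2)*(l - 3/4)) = l - 2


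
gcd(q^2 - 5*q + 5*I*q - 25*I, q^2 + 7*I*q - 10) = q + 5*I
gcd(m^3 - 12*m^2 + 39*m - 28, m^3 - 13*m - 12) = m - 4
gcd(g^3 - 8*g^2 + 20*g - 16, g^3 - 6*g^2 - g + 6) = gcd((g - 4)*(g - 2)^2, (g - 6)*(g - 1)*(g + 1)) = 1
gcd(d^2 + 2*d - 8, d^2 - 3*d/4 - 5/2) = d - 2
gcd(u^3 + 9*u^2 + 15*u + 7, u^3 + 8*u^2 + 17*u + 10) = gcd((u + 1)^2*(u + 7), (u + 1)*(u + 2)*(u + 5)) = u + 1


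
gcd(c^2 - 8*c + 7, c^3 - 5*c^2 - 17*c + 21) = c^2 - 8*c + 7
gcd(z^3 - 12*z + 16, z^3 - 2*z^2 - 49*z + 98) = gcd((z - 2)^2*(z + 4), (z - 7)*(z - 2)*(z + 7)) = z - 2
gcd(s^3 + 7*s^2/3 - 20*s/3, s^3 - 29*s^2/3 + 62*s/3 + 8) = 1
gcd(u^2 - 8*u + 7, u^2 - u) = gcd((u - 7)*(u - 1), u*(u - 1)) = u - 1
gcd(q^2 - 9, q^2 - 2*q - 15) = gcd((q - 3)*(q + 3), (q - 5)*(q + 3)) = q + 3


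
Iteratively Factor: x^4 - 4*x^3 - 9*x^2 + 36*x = (x - 4)*(x^3 - 9*x) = (x - 4)*(x - 3)*(x^2 + 3*x) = (x - 4)*(x - 3)*(x + 3)*(x)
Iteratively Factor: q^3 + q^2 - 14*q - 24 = (q + 2)*(q^2 - q - 12) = (q - 4)*(q + 2)*(q + 3)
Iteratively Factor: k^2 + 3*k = (k + 3)*(k)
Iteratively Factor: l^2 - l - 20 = (l - 5)*(l + 4)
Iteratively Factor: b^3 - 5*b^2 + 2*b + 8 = (b - 2)*(b^2 - 3*b - 4) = (b - 4)*(b - 2)*(b + 1)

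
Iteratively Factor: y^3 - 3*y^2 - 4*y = (y + 1)*(y^2 - 4*y) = (y - 4)*(y + 1)*(y)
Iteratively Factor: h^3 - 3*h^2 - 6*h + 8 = (h + 2)*(h^2 - 5*h + 4) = (h - 4)*(h + 2)*(h - 1)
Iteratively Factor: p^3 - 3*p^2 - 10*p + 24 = (p + 3)*(p^2 - 6*p + 8) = (p - 2)*(p + 3)*(p - 4)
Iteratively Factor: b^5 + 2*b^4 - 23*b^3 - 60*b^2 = (b)*(b^4 + 2*b^3 - 23*b^2 - 60*b) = b*(b - 5)*(b^3 + 7*b^2 + 12*b) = b*(b - 5)*(b + 4)*(b^2 + 3*b) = b^2*(b - 5)*(b + 4)*(b + 3)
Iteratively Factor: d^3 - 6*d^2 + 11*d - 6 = (d - 1)*(d^2 - 5*d + 6) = (d - 3)*(d - 1)*(d - 2)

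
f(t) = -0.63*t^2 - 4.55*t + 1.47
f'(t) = -1.26*t - 4.55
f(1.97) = -9.94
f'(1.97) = -7.03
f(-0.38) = 3.11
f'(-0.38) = -4.07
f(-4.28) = 9.40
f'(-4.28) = 0.84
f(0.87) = -2.97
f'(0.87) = -5.65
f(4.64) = -33.21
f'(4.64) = -10.40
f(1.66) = -7.82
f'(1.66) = -6.64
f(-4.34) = 9.35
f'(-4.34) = 0.92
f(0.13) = 0.87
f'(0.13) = -4.71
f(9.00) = -90.51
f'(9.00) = -15.89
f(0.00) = 1.47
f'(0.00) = -4.55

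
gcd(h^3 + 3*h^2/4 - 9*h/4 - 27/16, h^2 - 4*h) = 1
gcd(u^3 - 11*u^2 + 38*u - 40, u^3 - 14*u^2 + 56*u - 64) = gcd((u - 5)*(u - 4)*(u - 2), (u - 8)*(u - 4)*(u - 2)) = u^2 - 6*u + 8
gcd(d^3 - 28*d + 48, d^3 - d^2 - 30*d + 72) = d^2 + 2*d - 24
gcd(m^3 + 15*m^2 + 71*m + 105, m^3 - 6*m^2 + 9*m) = 1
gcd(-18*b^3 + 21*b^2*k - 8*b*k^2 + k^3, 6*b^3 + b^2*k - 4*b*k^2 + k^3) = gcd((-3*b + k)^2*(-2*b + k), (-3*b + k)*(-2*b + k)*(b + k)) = 6*b^2 - 5*b*k + k^2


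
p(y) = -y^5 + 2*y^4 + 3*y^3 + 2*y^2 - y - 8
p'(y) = -5*y^4 + 8*y^3 + 9*y^2 + 4*y - 1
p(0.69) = -6.46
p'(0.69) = 7.54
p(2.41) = 29.37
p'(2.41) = 4.22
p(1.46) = 6.59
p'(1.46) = 26.20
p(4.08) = -351.41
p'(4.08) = -677.04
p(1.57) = 9.58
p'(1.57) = 28.04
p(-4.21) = 1758.64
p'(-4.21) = -2025.99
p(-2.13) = 59.22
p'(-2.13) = -148.91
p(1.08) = -1.72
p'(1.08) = 17.09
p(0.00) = -8.00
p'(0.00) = -1.00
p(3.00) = 7.00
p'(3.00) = -97.00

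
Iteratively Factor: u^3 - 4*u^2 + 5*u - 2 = (u - 1)*(u^2 - 3*u + 2) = (u - 1)^2*(u - 2)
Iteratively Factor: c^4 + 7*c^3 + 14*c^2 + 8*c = (c + 4)*(c^3 + 3*c^2 + 2*c) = c*(c + 4)*(c^2 + 3*c + 2) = c*(c + 1)*(c + 4)*(c + 2)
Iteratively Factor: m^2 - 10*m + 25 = (m - 5)*(m - 5)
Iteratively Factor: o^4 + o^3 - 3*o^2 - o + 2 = (o + 1)*(o^3 - 3*o + 2) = (o + 1)*(o + 2)*(o^2 - 2*o + 1) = (o - 1)*(o + 1)*(o + 2)*(o - 1)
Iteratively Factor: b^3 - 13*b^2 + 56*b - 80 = (b - 5)*(b^2 - 8*b + 16) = (b - 5)*(b - 4)*(b - 4)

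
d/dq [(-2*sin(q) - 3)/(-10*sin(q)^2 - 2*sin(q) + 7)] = 20*(-3*sin(q) + cos(q)^2 - 2)*cos(q)/(10*sin(q)^2 + 2*sin(q) - 7)^2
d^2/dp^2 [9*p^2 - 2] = 18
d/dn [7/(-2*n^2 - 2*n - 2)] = 7*(2*n + 1)/(2*(n^2 + n + 1)^2)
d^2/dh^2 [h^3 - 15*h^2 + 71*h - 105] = 6*h - 30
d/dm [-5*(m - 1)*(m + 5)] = -10*m - 20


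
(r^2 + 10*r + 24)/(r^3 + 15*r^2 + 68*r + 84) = (r + 4)/(r^2 + 9*r + 14)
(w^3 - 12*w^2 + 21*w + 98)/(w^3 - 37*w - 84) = (w^2 - 5*w - 14)/(w^2 + 7*w + 12)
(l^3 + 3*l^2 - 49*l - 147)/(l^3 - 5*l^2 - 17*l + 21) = (l + 7)/(l - 1)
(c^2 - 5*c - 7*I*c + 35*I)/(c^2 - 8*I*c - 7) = (c - 5)/(c - I)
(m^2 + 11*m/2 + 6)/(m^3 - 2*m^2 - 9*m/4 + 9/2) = 2*(m + 4)/(2*m^2 - 7*m + 6)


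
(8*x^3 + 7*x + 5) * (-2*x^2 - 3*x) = -16*x^5 - 24*x^4 - 14*x^3 - 31*x^2 - 15*x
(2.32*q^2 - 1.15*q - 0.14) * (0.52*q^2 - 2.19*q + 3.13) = 1.2064*q^4 - 5.6788*q^3 + 9.7073*q^2 - 3.2929*q - 0.4382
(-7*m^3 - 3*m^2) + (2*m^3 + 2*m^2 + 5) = -5*m^3 - m^2 + 5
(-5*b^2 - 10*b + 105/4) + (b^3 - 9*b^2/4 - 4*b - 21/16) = b^3 - 29*b^2/4 - 14*b + 399/16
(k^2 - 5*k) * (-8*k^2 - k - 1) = -8*k^4 + 39*k^3 + 4*k^2 + 5*k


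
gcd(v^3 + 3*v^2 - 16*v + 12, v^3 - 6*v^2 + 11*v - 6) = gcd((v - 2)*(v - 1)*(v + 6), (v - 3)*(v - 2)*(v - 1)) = v^2 - 3*v + 2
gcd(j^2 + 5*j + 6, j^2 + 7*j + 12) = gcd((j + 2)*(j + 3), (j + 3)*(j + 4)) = j + 3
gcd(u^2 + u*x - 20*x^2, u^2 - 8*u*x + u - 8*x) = 1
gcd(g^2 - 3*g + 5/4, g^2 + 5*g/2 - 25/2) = g - 5/2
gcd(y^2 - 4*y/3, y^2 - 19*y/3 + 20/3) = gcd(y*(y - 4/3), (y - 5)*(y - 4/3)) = y - 4/3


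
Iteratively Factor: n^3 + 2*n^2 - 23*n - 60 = (n + 3)*(n^2 - n - 20) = (n - 5)*(n + 3)*(n + 4)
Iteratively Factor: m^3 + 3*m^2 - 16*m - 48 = (m + 3)*(m^2 - 16) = (m + 3)*(m + 4)*(m - 4)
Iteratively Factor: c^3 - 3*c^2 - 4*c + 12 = (c - 2)*(c^2 - c - 6) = (c - 3)*(c - 2)*(c + 2)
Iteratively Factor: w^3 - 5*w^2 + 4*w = (w - 1)*(w^2 - 4*w) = w*(w - 1)*(w - 4)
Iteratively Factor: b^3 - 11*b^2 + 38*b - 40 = (b - 5)*(b^2 - 6*b + 8) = (b - 5)*(b - 2)*(b - 4)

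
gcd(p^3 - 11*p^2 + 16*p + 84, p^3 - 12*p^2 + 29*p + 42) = p^2 - 13*p + 42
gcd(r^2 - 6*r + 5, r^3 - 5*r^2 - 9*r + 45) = r - 5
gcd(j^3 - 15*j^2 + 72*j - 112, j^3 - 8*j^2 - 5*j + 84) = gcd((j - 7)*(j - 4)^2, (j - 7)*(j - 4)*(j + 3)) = j^2 - 11*j + 28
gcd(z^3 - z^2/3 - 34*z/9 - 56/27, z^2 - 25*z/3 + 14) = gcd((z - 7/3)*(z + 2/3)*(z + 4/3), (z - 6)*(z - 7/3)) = z - 7/3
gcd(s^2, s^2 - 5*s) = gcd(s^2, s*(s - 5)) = s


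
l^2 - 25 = (l - 5)*(l + 5)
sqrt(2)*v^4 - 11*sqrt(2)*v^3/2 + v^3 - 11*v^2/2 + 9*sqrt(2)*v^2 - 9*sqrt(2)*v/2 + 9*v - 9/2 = (v - 3)*(v - 3/2)*(v - 1)*(sqrt(2)*v + 1)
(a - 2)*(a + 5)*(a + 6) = a^3 + 9*a^2 + 8*a - 60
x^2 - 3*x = x*(x - 3)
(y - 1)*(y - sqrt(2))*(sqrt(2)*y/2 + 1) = sqrt(2)*y^3/2 - sqrt(2)*y^2/2 - sqrt(2)*y + sqrt(2)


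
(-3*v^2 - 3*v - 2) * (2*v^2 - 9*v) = -6*v^4 + 21*v^3 + 23*v^2 + 18*v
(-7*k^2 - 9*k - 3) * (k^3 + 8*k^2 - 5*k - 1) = -7*k^5 - 65*k^4 - 40*k^3 + 28*k^2 + 24*k + 3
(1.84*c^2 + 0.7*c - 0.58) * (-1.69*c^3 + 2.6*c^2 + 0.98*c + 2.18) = -3.1096*c^5 + 3.601*c^4 + 4.6034*c^3 + 3.1892*c^2 + 0.9576*c - 1.2644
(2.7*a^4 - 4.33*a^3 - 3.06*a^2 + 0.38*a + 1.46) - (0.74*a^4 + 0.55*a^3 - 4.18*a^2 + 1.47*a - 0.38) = 1.96*a^4 - 4.88*a^3 + 1.12*a^2 - 1.09*a + 1.84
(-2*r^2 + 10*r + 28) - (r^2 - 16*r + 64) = -3*r^2 + 26*r - 36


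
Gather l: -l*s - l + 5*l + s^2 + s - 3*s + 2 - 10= l*(4 - s) + s^2 - 2*s - 8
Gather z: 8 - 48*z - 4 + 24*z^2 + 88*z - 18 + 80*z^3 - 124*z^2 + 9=80*z^3 - 100*z^2 + 40*z - 5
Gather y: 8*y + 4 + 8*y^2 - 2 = 8*y^2 + 8*y + 2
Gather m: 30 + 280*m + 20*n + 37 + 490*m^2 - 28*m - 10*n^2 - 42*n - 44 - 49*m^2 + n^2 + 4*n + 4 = 441*m^2 + 252*m - 9*n^2 - 18*n + 27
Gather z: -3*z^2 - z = -3*z^2 - z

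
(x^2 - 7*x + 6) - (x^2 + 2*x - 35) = 41 - 9*x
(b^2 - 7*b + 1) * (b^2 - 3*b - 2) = b^4 - 10*b^3 + 20*b^2 + 11*b - 2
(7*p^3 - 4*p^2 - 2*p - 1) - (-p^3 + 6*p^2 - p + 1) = 8*p^3 - 10*p^2 - p - 2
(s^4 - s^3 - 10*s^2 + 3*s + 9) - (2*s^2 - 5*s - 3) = s^4 - s^3 - 12*s^2 + 8*s + 12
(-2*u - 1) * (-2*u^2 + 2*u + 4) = 4*u^3 - 2*u^2 - 10*u - 4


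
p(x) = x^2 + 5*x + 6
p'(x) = 2*x + 5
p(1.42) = 15.12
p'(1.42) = 7.84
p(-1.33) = 1.12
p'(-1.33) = 2.34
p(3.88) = 40.45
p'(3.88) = 12.76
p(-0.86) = 2.44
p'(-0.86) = 3.28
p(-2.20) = -0.16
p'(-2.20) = 0.60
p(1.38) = 14.80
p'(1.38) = 7.76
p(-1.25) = 1.31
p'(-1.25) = 2.50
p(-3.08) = 0.09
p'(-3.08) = -1.16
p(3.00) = 30.00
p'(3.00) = 11.00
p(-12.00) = 90.00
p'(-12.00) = -19.00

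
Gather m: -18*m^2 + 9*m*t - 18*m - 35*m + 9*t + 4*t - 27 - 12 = -18*m^2 + m*(9*t - 53) + 13*t - 39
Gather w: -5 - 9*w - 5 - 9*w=-18*w - 10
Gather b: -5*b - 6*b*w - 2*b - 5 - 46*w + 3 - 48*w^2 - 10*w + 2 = b*(-6*w - 7) - 48*w^2 - 56*w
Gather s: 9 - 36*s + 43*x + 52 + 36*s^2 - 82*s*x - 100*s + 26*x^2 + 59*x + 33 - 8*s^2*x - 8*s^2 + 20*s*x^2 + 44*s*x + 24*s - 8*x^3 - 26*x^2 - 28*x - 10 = s^2*(28 - 8*x) + s*(20*x^2 - 38*x - 112) - 8*x^3 + 74*x + 84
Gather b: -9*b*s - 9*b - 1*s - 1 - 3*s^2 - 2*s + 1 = b*(-9*s - 9) - 3*s^2 - 3*s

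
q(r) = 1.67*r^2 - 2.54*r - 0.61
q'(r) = 3.34*r - 2.54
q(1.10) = -1.38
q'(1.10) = 1.13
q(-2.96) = 21.54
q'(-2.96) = -12.43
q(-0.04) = -0.51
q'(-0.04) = -2.67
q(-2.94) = 21.29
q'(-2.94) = -12.36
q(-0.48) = 0.99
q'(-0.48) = -4.14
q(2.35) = 2.64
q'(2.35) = 5.31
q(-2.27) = 13.76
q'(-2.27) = -10.12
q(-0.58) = 1.42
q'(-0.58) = -4.48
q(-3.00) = 22.04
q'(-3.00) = -12.56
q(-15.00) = 413.24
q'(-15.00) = -52.64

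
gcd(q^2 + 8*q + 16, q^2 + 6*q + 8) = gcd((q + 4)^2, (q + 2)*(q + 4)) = q + 4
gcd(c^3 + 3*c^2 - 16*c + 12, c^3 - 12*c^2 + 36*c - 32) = c - 2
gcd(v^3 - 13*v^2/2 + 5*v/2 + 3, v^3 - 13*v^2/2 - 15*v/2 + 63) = v - 6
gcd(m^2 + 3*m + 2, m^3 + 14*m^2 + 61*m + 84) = 1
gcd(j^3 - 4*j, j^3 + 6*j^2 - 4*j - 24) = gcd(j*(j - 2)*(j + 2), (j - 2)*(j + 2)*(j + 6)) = j^2 - 4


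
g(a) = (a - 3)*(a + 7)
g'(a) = 2*a + 4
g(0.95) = -16.30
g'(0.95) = 5.90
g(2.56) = -4.21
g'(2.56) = 9.12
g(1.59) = -12.11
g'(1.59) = 7.18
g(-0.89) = -23.77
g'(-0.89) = 2.22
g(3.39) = 4.05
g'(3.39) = 10.78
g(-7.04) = 0.40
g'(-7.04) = -10.08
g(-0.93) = -23.86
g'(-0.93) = 2.14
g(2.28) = -6.68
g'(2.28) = 8.56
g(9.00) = 96.00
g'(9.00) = 22.00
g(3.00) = 0.00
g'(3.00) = 10.00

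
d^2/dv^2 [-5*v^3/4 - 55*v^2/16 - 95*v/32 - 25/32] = -15*v/2 - 55/8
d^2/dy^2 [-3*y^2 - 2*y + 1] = -6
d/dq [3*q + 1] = 3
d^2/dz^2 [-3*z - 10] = 0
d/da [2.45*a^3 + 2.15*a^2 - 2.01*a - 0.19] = 7.35*a^2 + 4.3*a - 2.01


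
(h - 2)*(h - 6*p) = h^2 - 6*h*p - 2*h + 12*p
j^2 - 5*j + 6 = (j - 3)*(j - 2)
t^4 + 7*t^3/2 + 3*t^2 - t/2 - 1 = (t - 1/2)*(t + 1)^2*(t + 2)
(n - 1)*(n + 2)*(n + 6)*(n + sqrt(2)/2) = n^4 + sqrt(2)*n^3/2 + 7*n^3 + 4*n^2 + 7*sqrt(2)*n^2/2 - 12*n + 2*sqrt(2)*n - 6*sqrt(2)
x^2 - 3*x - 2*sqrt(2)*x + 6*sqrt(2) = (x - 3)*(x - 2*sqrt(2))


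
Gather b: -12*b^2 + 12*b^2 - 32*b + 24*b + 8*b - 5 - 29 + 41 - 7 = 0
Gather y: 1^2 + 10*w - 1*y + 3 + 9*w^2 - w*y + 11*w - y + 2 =9*w^2 + 21*w + y*(-w - 2) + 6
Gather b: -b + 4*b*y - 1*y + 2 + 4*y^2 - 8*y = b*(4*y - 1) + 4*y^2 - 9*y + 2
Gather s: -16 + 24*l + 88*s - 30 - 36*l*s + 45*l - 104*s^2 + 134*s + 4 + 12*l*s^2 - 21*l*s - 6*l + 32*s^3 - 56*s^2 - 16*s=63*l + 32*s^3 + s^2*(12*l - 160) + s*(206 - 57*l) - 42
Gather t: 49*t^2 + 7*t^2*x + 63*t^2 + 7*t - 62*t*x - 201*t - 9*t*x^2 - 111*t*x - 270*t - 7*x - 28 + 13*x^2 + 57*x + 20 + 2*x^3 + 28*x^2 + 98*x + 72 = t^2*(7*x + 112) + t*(-9*x^2 - 173*x - 464) + 2*x^3 + 41*x^2 + 148*x + 64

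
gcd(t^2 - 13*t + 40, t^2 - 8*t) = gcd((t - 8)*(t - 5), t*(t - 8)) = t - 8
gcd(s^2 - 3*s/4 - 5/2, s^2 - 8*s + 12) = s - 2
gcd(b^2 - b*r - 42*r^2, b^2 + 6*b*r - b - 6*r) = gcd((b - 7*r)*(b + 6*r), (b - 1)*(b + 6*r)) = b + 6*r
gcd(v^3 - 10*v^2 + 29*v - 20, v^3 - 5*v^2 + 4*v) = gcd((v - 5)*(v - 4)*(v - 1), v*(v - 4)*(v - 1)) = v^2 - 5*v + 4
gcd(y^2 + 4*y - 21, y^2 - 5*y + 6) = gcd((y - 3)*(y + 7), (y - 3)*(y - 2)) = y - 3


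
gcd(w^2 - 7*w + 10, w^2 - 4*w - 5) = w - 5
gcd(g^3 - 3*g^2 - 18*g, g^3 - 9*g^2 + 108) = g^2 - 3*g - 18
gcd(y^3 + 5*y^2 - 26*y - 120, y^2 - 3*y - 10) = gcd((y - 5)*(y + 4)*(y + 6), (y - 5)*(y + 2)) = y - 5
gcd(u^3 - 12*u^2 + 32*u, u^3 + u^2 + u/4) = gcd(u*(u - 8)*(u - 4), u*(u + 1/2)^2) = u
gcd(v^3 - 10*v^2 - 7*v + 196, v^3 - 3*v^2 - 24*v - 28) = v - 7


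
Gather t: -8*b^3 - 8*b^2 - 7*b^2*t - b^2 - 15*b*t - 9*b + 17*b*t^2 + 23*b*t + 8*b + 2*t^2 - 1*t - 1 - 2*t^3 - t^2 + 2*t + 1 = -8*b^3 - 9*b^2 - b - 2*t^3 + t^2*(17*b + 1) + t*(-7*b^2 + 8*b + 1)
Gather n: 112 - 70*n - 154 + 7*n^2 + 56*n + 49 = 7*n^2 - 14*n + 7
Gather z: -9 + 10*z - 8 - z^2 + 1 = -z^2 + 10*z - 16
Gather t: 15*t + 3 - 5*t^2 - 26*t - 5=-5*t^2 - 11*t - 2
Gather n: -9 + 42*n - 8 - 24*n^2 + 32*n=-24*n^2 + 74*n - 17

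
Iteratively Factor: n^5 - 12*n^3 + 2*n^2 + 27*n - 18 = (n - 1)*(n^4 + n^3 - 11*n^2 - 9*n + 18) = (n - 1)*(n + 2)*(n^3 - n^2 - 9*n + 9) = (n - 1)^2*(n + 2)*(n^2 - 9) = (n - 1)^2*(n + 2)*(n + 3)*(n - 3)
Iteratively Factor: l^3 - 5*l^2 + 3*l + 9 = (l - 3)*(l^2 - 2*l - 3) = (l - 3)^2*(l + 1)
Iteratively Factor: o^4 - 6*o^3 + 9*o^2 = (o - 3)*(o^3 - 3*o^2) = o*(o - 3)*(o^2 - 3*o) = o*(o - 3)^2*(o)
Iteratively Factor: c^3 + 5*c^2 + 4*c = (c + 4)*(c^2 + c) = (c + 1)*(c + 4)*(c)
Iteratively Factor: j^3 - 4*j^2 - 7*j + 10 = (j - 1)*(j^2 - 3*j - 10) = (j - 5)*(j - 1)*(j + 2)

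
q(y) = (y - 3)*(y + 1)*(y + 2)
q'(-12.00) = 425.00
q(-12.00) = -1650.00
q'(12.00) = 425.00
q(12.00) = 1638.00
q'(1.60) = 0.68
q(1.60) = -13.10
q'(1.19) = -2.75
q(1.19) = -12.64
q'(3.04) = 20.72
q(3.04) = 0.81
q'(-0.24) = -6.83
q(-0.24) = -4.33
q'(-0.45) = -6.39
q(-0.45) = -2.94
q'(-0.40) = -6.52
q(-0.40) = -3.26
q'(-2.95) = 19.11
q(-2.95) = -11.02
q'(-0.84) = -4.88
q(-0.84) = -0.71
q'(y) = (y - 3)*(y + 1) + (y - 3)*(y + 2) + (y + 1)*(y + 2)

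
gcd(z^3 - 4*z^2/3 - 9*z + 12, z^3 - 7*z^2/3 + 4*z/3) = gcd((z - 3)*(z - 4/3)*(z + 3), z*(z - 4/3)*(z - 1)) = z - 4/3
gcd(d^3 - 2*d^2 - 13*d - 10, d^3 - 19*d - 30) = d^2 - 3*d - 10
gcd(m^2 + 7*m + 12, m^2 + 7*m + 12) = m^2 + 7*m + 12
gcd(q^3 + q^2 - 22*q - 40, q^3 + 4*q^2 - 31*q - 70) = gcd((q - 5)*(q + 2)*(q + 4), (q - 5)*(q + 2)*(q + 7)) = q^2 - 3*q - 10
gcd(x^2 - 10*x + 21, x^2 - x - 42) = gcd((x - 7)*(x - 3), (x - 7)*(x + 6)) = x - 7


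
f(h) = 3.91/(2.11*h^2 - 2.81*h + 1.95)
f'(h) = 3.91*(2.81 - 4.22*h)/(2.11*h^2 - 2.81*h + 1.95)^2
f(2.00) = 0.82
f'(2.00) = -0.97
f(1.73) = 1.15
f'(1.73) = -1.52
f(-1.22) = 0.46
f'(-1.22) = 0.43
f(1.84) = 1.00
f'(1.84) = -1.26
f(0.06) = 2.19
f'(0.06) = 3.12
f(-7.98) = 0.02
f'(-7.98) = 0.01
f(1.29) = 2.13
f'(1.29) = -3.05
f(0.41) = 3.39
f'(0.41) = 3.18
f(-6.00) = 0.04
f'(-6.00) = 0.01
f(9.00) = 0.03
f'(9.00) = -0.01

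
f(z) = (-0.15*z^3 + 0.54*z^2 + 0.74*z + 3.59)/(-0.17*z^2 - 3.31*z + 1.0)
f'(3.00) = 0.27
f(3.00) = -0.63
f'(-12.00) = -5.71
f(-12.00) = 20.42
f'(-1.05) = 0.37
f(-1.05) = 0.84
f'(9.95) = 0.44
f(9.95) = 1.71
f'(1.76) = 0.55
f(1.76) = -1.07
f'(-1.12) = 0.30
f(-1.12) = 0.81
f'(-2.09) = -0.19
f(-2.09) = 0.80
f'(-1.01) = 0.41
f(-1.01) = 0.85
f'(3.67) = 0.26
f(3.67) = -0.46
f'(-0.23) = 3.90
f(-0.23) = 1.97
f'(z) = (0.34*z + 3.31)*(-0.15*z^3 + 0.54*z^2 + 0.74*z + 3.59)/(-0.17*z^2 - 3.31*z + 1.0)^2 + (-0.45*z^2 + 1.08*z + 0.74)/(-0.17*z^2 - 3.31*z + 1.0) = (0.0255*z^4 + 0.993*z^3 - 2.1116*z^2 + 2.3006*z + 12.6229)/(0.0289*z^4 + 1.1254*z^3 + 10.6161*z^2 - 6.62*z + 1.0)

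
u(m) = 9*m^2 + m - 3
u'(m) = 18*m + 1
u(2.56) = 58.54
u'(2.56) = 47.08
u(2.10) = 38.79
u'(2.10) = 38.80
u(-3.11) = 80.94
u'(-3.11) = -54.98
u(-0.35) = -2.25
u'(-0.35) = -5.30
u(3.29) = 97.71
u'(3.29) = 60.22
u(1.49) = 18.47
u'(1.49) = 27.82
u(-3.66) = 113.90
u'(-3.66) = -64.88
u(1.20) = 11.16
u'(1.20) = 22.60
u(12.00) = 1305.00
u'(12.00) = 217.00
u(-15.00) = 2007.00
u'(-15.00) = -269.00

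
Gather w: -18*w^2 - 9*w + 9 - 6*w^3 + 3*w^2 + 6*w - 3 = -6*w^3 - 15*w^2 - 3*w + 6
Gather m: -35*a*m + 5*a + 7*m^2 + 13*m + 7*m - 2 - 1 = 5*a + 7*m^2 + m*(20 - 35*a) - 3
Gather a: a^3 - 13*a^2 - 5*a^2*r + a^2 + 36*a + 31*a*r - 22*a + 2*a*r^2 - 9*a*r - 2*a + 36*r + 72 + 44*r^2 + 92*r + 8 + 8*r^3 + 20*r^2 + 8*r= a^3 + a^2*(-5*r - 12) + a*(2*r^2 + 22*r + 12) + 8*r^3 + 64*r^2 + 136*r + 80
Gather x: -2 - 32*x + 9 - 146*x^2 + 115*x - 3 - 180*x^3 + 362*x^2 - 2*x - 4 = -180*x^3 + 216*x^2 + 81*x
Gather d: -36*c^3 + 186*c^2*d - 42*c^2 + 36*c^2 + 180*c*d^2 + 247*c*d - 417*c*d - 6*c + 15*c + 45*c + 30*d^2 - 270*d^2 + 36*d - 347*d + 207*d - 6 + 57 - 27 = -36*c^3 - 6*c^2 + 54*c + d^2*(180*c - 240) + d*(186*c^2 - 170*c - 104) + 24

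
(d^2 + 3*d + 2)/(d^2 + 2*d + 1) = (d + 2)/(d + 1)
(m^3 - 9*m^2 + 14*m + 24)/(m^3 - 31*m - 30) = (m - 4)/(m + 5)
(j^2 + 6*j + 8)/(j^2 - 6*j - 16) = (j + 4)/(j - 8)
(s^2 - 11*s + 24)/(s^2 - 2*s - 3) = (s - 8)/(s + 1)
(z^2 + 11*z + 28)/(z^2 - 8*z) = (z^2 + 11*z + 28)/(z*(z - 8))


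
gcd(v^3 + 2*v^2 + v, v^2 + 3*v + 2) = v + 1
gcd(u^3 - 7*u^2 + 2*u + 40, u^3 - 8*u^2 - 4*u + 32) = u + 2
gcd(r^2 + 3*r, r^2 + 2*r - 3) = r + 3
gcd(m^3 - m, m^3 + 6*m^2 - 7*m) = m^2 - m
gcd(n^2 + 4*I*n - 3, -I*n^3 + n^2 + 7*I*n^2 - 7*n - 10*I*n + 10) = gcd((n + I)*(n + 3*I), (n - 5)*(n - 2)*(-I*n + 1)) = n + I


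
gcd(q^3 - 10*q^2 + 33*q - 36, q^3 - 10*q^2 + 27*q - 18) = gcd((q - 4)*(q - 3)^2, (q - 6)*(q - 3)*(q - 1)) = q - 3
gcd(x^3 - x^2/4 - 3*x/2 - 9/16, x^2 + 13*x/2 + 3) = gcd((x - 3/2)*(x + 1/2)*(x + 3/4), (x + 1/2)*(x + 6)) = x + 1/2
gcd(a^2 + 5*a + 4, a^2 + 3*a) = 1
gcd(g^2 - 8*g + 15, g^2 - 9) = g - 3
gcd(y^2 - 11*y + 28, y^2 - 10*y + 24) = y - 4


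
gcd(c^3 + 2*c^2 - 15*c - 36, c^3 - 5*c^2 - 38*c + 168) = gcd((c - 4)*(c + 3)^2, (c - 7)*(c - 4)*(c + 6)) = c - 4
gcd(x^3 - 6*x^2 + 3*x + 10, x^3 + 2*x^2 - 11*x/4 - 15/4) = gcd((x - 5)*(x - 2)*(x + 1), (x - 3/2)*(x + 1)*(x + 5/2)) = x + 1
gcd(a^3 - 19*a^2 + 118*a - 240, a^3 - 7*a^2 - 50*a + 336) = a^2 - 14*a + 48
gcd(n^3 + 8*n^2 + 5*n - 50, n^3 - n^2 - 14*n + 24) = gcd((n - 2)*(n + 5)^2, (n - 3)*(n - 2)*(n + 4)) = n - 2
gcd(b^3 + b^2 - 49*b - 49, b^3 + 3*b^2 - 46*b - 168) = b - 7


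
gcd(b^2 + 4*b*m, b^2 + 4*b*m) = b^2 + 4*b*m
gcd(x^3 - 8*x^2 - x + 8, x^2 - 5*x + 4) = x - 1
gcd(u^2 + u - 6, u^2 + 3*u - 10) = u - 2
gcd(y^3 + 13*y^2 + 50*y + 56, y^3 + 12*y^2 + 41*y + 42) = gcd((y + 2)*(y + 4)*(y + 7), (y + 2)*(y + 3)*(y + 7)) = y^2 + 9*y + 14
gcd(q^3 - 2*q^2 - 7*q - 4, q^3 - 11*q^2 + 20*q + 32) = q^2 - 3*q - 4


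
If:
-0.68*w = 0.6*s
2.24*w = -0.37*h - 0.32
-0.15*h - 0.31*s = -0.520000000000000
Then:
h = 2.26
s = 0.58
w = -0.52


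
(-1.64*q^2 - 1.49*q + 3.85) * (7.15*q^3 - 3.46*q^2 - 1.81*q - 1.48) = -11.726*q^5 - 4.9791*q^4 + 35.6513*q^3 - 8.1969*q^2 - 4.7633*q - 5.698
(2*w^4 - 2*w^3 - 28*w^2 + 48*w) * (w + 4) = 2*w^5 + 6*w^4 - 36*w^3 - 64*w^2 + 192*w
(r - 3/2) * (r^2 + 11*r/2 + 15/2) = r^3 + 4*r^2 - 3*r/4 - 45/4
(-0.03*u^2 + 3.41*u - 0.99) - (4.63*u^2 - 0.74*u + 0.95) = -4.66*u^2 + 4.15*u - 1.94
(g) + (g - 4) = 2*g - 4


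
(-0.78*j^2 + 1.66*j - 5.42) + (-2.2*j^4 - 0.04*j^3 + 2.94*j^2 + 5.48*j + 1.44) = -2.2*j^4 - 0.04*j^3 + 2.16*j^2 + 7.14*j - 3.98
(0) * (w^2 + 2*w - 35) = 0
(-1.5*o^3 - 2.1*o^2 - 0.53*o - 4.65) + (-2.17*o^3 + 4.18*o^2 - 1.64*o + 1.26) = -3.67*o^3 + 2.08*o^2 - 2.17*o - 3.39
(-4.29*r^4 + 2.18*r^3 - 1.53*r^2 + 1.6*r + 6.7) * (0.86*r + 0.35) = -3.6894*r^5 + 0.3733*r^4 - 0.5528*r^3 + 0.8405*r^2 + 6.322*r + 2.345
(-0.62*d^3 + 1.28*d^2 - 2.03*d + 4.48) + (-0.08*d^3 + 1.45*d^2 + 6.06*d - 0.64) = -0.7*d^3 + 2.73*d^2 + 4.03*d + 3.84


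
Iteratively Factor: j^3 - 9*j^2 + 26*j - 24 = (j - 4)*(j^2 - 5*j + 6) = (j - 4)*(j - 2)*(j - 3)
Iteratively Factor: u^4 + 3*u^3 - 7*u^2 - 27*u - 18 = (u - 3)*(u^3 + 6*u^2 + 11*u + 6) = (u - 3)*(u + 3)*(u^2 + 3*u + 2) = (u - 3)*(u + 1)*(u + 3)*(u + 2)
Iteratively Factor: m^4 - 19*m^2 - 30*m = (m + 3)*(m^3 - 3*m^2 - 10*m) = m*(m + 3)*(m^2 - 3*m - 10) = m*(m - 5)*(m + 3)*(m + 2)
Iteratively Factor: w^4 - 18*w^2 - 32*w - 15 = (w + 1)*(w^3 - w^2 - 17*w - 15) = (w + 1)*(w + 3)*(w^2 - 4*w - 5) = (w - 5)*(w + 1)*(w + 3)*(w + 1)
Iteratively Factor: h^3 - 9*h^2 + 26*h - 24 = (h - 2)*(h^2 - 7*h + 12) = (h - 3)*(h - 2)*(h - 4)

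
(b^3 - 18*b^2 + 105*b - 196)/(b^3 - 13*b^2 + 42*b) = (b^2 - 11*b + 28)/(b*(b - 6))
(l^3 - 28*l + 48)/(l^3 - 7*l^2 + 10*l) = (l^2 + 2*l - 24)/(l*(l - 5))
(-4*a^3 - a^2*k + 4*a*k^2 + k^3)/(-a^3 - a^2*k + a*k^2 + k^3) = (4*a + k)/(a + k)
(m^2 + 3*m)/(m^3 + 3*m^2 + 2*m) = (m + 3)/(m^2 + 3*m + 2)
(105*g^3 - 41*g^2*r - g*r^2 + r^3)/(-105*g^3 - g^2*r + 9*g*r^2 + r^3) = (-5*g + r)/(5*g + r)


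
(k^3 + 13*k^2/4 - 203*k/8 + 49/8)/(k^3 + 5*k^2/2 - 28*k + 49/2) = (k - 1/4)/(k - 1)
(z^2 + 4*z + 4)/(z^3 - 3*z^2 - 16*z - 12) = (z + 2)/(z^2 - 5*z - 6)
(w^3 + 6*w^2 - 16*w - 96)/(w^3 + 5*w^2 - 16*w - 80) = (w + 6)/(w + 5)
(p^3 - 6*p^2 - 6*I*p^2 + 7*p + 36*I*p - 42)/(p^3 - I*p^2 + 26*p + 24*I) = (p^2 - p*(6 + 7*I) + 42*I)/(p^2 - 2*I*p + 24)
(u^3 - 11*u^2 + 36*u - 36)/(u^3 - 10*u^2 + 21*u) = (u^2 - 8*u + 12)/(u*(u - 7))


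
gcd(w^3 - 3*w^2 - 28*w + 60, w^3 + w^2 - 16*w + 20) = w^2 + 3*w - 10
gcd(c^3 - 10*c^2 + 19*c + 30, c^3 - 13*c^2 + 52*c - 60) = c^2 - 11*c + 30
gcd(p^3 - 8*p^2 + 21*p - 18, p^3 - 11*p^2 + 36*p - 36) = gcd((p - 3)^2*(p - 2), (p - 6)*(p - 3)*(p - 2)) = p^2 - 5*p + 6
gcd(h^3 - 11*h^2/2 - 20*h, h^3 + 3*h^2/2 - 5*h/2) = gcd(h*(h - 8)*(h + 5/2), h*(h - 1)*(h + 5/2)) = h^2 + 5*h/2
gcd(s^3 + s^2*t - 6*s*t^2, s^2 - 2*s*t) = s^2 - 2*s*t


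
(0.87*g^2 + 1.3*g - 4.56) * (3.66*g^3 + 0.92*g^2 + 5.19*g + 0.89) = 3.1842*g^5 + 5.5584*g^4 - 10.9783*g^3 + 3.3261*g^2 - 22.5094*g - 4.0584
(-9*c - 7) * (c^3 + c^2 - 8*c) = -9*c^4 - 16*c^3 + 65*c^2 + 56*c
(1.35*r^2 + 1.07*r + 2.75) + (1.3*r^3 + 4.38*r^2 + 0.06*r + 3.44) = 1.3*r^3 + 5.73*r^2 + 1.13*r + 6.19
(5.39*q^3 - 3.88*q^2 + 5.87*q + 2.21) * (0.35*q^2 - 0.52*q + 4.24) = 1.8865*q^5 - 4.1608*q^4 + 26.9257*q^3 - 18.7301*q^2 + 23.7396*q + 9.3704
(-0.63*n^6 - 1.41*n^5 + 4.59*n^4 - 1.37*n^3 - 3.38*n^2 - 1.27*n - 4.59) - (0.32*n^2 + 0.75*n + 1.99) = -0.63*n^6 - 1.41*n^5 + 4.59*n^4 - 1.37*n^3 - 3.7*n^2 - 2.02*n - 6.58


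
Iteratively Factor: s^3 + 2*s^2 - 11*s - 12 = (s - 3)*(s^2 + 5*s + 4) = (s - 3)*(s + 4)*(s + 1)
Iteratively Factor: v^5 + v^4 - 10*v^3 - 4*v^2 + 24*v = (v + 3)*(v^4 - 2*v^3 - 4*v^2 + 8*v) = (v + 2)*(v + 3)*(v^3 - 4*v^2 + 4*v) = (v - 2)*(v + 2)*(v + 3)*(v^2 - 2*v) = v*(v - 2)*(v + 2)*(v + 3)*(v - 2)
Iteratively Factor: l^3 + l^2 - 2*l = (l + 2)*(l^2 - l) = (l - 1)*(l + 2)*(l)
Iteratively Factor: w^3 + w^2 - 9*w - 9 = (w + 3)*(w^2 - 2*w - 3) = (w - 3)*(w + 3)*(w + 1)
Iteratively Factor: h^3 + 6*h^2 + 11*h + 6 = (h + 2)*(h^2 + 4*h + 3) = (h + 2)*(h + 3)*(h + 1)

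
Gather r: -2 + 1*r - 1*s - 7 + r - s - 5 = 2*r - 2*s - 14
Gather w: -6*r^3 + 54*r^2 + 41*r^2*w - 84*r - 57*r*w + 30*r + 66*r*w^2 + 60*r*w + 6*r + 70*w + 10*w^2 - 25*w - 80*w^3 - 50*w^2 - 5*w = -6*r^3 + 54*r^2 - 48*r - 80*w^3 + w^2*(66*r - 40) + w*(41*r^2 + 3*r + 40)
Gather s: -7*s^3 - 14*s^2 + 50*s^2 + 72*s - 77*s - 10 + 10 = -7*s^3 + 36*s^2 - 5*s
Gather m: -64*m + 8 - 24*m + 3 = 11 - 88*m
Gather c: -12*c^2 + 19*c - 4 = -12*c^2 + 19*c - 4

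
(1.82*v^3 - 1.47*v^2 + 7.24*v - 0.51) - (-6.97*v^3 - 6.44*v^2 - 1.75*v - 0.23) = 8.79*v^3 + 4.97*v^2 + 8.99*v - 0.28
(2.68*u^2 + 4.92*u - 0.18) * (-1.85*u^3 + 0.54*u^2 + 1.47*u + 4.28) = -4.958*u^5 - 7.6548*u^4 + 6.9294*u^3 + 18.6056*u^2 + 20.793*u - 0.7704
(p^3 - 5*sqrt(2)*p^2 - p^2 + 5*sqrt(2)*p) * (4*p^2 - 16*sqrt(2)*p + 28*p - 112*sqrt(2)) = 4*p^5 - 36*sqrt(2)*p^4 + 24*p^4 - 216*sqrt(2)*p^3 + 132*p^3 + 252*sqrt(2)*p^2 + 960*p^2 - 1120*p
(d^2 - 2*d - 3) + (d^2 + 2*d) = 2*d^2 - 3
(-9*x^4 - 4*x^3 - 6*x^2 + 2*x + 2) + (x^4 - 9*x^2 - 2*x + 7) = -8*x^4 - 4*x^3 - 15*x^2 + 9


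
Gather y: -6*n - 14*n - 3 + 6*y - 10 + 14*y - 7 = -20*n + 20*y - 20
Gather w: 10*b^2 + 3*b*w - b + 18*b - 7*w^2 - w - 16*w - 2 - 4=10*b^2 + 17*b - 7*w^2 + w*(3*b - 17) - 6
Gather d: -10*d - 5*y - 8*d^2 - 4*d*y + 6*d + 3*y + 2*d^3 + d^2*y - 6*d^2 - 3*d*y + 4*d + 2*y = 2*d^3 + d^2*(y - 14) - 7*d*y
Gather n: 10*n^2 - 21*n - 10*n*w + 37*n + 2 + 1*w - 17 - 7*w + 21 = 10*n^2 + n*(16 - 10*w) - 6*w + 6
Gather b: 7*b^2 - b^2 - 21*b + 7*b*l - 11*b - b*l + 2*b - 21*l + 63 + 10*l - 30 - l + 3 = 6*b^2 + b*(6*l - 30) - 12*l + 36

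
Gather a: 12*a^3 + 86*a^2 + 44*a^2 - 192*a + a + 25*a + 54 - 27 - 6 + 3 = 12*a^3 + 130*a^2 - 166*a + 24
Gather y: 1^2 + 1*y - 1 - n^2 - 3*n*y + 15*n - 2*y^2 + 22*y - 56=-n^2 + 15*n - 2*y^2 + y*(23 - 3*n) - 56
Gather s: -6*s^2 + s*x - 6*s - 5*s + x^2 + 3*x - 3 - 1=-6*s^2 + s*(x - 11) + x^2 + 3*x - 4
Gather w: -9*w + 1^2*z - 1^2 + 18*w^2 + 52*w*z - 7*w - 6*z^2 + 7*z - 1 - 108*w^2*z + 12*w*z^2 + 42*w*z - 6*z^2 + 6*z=w^2*(18 - 108*z) + w*(12*z^2 + 94*z - 16) - 12*z^2 + 14*z - 2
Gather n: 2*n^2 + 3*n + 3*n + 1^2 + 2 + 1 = 2*n^2 + 6*n + 4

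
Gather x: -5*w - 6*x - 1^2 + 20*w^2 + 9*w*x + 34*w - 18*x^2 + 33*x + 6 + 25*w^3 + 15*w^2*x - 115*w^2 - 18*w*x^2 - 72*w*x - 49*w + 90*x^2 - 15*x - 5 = 25*w^3 - 95*w^2 - 20*w + x^2*(72 - 18*w) + x*(15*w^2 - 63*w + 12)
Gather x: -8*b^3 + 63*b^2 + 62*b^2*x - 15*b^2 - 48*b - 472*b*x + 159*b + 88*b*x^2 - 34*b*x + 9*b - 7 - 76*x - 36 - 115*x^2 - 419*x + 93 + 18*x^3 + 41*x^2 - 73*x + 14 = -8*b^3 + 48*b^2 + 120*b + 18*x^3 + x^2*(88*b - 74) + x*(62*b^2 - 506*b - 568) + 64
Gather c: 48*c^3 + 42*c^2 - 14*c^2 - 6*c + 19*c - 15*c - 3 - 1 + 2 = 48*c^3 + 28*c^2 - 2*c - 2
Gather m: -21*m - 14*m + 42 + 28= 70 - 35*m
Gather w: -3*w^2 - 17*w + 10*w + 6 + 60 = -3*w^2 - 7*w + 66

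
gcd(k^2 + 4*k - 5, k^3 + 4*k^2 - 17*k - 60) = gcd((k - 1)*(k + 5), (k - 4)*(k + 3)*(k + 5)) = k + 5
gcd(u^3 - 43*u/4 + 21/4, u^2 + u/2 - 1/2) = u - 1/2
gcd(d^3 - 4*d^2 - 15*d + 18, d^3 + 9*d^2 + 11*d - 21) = d^2 + 2*d - 3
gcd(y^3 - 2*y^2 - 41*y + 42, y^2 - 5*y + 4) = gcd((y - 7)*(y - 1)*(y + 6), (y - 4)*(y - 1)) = y - 1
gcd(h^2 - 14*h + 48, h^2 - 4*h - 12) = h - 6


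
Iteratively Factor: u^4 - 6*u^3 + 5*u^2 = (u - 1)*(u^3 - 5*u^2) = u*(u - 1)*(u^2 - 5*u) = u*(u - 5)*(u - 1)*(u)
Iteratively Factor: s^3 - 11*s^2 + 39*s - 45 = (s - 3)*(s^2 - 8*s + 15) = (s - 5)*(s - 3)*(s - 3)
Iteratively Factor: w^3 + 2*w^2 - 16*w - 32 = (w + 4)*(w^2 - 2*w - 8) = (w + 2)*(w + 4)*(w - 4)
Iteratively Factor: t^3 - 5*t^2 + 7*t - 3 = (t - 1)*(t^2 - 4*t + 3) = (t - 1)^2*(t - 3)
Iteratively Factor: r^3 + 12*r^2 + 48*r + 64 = (r + 4)*(r^2 + 8*r + 16) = (r + 4)^2*(r + 4)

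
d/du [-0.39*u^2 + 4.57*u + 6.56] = 4.57 - 0.78*u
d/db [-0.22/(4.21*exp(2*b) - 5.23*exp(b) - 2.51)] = (1.8524*exp(b) - 1.1506)*exp(b)/(-4.21*exp(2*b) + 5.23*exp(b) + 2.51)^2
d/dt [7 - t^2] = -2*t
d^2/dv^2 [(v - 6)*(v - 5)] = 2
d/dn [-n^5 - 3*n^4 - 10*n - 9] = -5*n^4 - 12*n^3 - 10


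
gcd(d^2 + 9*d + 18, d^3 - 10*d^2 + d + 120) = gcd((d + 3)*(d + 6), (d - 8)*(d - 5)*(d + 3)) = d + 3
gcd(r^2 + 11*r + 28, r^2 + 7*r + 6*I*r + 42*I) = r + 7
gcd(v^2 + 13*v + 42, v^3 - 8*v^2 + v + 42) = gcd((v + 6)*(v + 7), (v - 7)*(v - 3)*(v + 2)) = 1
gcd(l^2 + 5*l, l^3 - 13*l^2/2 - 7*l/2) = l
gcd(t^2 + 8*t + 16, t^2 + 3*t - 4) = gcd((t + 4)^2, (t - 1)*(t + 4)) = t + 4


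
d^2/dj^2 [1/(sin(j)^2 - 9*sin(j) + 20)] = (-4*sin(j)^4 + 27*sin(j)^3 + 5*sin(j)^2 - 234*sin(j) + 122)/(sin(j)^2 - 9*sin(j) + 20)^3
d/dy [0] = 0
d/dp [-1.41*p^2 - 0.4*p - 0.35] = -2.82*p - 0.4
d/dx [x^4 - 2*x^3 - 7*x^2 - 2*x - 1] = 4*x^3 - 6*x^2 - 14*x - 2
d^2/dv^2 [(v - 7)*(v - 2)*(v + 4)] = 6*v - 10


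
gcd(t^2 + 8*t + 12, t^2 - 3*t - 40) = 1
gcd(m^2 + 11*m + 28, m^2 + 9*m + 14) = m + 7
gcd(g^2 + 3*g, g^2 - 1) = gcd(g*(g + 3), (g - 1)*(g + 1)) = 1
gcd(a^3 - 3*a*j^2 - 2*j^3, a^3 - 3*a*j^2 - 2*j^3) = a^3 - 3*a*j^2 - 2*j^3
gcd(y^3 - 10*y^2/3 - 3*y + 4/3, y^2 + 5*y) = 1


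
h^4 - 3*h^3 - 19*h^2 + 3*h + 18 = (h - 6)*(h - 1)*(h + 1)*(h + 3)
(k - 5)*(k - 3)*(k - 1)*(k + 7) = k^4 - 2*k^3 - 40*k^2 + 146*k - 105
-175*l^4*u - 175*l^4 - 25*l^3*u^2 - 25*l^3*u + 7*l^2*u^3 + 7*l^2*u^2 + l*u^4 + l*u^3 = (-5*l + u)*(5*l + u)*(7*l + u)*(l*u + l)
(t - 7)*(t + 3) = t^2 - 4*t - 21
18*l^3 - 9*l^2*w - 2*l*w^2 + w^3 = (-3*l + w)*(-2*l + w)*(3*l + w)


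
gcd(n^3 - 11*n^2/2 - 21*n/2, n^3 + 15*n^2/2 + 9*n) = n^2 + 3*n/2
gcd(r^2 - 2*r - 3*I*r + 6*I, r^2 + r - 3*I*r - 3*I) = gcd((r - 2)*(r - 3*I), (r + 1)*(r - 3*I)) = r - 3*I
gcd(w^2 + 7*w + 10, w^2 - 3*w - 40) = w + 5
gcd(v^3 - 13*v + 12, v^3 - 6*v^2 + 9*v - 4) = v - 1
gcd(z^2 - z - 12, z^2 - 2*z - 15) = z + 3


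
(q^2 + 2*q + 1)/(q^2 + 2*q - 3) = (q^2 + 2*q + 1)/(q^2 + 2*q - 3)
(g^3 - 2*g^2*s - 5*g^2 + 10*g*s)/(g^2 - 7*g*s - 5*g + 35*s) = g*(-g + 2*s)/(-g + 7*s)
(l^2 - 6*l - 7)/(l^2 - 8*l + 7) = (l + 1)/(l - 1)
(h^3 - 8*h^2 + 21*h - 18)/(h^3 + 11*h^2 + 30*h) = (h^3 - 8*h^2 + 21*h - 18)/(h*(h^2 + 11*h + 30))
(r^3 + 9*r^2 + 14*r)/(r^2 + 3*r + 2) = r*(r + 7)/(r + 1)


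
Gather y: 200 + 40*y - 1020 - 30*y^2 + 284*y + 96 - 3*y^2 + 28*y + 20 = -33*y^2 + 352*y - 704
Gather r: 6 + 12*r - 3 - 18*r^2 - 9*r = -18*r^2 + 3*r + 3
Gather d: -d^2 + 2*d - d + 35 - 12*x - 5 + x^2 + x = -d^2 + d + x^2 - 11*x + 30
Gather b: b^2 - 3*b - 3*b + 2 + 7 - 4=b^2 - 6*b + 5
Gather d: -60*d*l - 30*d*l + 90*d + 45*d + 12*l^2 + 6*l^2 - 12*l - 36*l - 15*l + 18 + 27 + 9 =d*(135 - 90*l) + 18*l^2 - 63*l + 54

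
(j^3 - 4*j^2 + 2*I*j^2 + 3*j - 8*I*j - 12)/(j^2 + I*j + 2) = (j^2 + j*(-4 + 3*I) - 12*I)/(j + 2*I)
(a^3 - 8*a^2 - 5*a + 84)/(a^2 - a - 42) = (a^2 - a - 12)/(a + 6)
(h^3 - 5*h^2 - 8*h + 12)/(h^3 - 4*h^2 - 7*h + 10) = (h - 6)/(h - 5)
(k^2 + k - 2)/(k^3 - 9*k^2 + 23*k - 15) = (k + 2)/(k^2 - 8*k + 15)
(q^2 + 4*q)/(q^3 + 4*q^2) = 1/q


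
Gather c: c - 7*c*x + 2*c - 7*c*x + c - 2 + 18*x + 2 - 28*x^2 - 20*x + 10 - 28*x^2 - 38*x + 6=c*(4 - 14*x) - 56*x^2 - 40*x + 16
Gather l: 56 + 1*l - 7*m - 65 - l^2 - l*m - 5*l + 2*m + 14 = -l^2 + l*(-m - 4) - 5*m + 5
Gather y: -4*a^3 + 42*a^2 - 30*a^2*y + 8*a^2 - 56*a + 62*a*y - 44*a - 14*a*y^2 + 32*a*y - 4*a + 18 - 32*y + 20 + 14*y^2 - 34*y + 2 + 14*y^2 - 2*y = -4*a^3 + 50*a^2 - 104*a + y^2*(28 - 14*a) + y*(-30*a^2 + 94*a - 68) + 40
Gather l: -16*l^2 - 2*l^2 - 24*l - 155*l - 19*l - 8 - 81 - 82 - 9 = -18*l^2 - 198*l - 180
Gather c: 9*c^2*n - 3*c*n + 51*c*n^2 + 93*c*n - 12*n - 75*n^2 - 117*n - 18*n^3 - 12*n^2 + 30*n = 9*c^2*n + c*(51*n^2 + 90*n) - 18*n^3 - 87*n^2 - 99*n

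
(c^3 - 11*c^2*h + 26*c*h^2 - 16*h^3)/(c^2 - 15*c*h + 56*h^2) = (c^2 - 3*c*h + 2*h^2)/(c - 7*h)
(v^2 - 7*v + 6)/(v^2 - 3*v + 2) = (v - 6)/(v - 2)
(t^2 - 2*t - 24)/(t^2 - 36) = (t + 4)/(t + 6)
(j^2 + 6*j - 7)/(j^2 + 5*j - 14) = (j - 1)/(j - 2)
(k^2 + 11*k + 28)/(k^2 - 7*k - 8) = (k^2 + 11*k + 28)/(k^2 - 7*k - 8)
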